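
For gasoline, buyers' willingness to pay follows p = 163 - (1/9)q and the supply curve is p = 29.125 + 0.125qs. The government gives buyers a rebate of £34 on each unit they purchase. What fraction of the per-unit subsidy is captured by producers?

Producer share = 9/17

Pre-subsidy: 163 - (1/9)q = 29.125 + 0.125q gives q* = 567 and p* = 100.
With the rebate, buyers effectively pay pb = ps − 34, where ps is the price sellers receive.
On the curves, pb = 163 - (1/9)q and ps = 29.125 + 0.125q; the wedge ps − pb = 34 gives 29.125 + 0.125q − (163 - (1/9)q) = 34, so q' = 711.
Then pb = 163 − (1/9)·711 = 84 and ps = 29.125 + 0.125·711 = 118.
Buyers' price falls by p* − pb = 100 − 84 = 16; sellers' price rises by ps − p* = 118 − 100 = 18.
So producers capture 18/34 = 9/17 of each unit of subsidy.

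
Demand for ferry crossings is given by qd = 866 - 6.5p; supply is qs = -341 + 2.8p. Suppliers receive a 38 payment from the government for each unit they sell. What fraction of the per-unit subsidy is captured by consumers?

Consumer share = 28/93

Pre-subsidy: 866 - 6.5p = -341 + 2.8p gives p* = 12070/93, q* = 2083/93.
With the subsidy, sellers receive ps = pb + 38 for each unit, where pb is the price buyers pay.
Supply in terms of pb becomes qs = -341 + 2.8(pb + 38) = -234.6 + 2.8pb. Setting this equal to demand: 866 - 6.5pb = -234.6 + 2.8pb, so pb = 11006/93.
Sellers receive ps = 11006/93 + 38 = 14540/93; q' = 866 − 6.5·(11006/93) = 8999/93.
Buyers' price falls by p* − pb = 12070/93 − 11006/93 = 1064/93; sellers' price rises by ps − p* = 14540/93 − 12070/93 = 2470/93.
So consumers capture (1064/93)/38 = 28/93 of each unit of subsidy.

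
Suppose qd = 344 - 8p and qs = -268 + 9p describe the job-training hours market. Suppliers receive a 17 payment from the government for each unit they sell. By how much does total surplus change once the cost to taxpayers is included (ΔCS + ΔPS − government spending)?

Pre-subsidy: 344 - 8p = -268 + 9p gives p* = 36, q* = 56.
With the subsidy, sellers receive ps = pb + 17 for each unit, where pb is the price buyers pay.
Supply in terms of pb becomes qs = -268 + 9(pb + 17) = -115 + 9pb. Setting this equal to demand: 344 - 8pb = -115 + 9pb, so pb = 27.
Sellers receive ps = 27 + 17 = 44; q' = 344 − 8·27 = 128.
ΔCS = ½(56 + 128)(36 − 27) = 828; ΔPS = ½(56 + 128)(44 − 36) = 736.
Government spending = 17 × 128 = 2176.
Net change = 828 + 736 − 2176 = -612. The loss equals the DWL triangle ½·17·72.

Net change in total surplus = -612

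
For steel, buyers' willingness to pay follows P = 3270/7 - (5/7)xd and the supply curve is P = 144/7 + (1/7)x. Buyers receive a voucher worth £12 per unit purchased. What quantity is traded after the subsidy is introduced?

Pre-subsidy: 3270/7 - (5/7)x = 144/7 + (1/7)x gives x* = 521 and P* = 95.
With the rebate, buyers effectively pay Pb = Ps − 12, where Ps is the price sellers receive.
On the curves, Pb = 3270/7 - (5/7)x and Ps = 144/7 + (1/7)x; the wedge Ps − Pb = 12 gives 144/7 + (1/7)x − (3270/7 - (5/7)x) = 12, so x' = 535.
Then Pb = 3270/7 − (5/7)·535 = 85 and Ps = 144/7 + (1/7)·535 = 97.

x' = 535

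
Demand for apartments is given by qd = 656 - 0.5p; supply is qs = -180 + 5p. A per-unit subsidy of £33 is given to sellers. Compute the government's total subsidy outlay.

Government cost = £19635

Pre-subsidy: 656 - 0.5p = -180 + 5p gives p* = 152, q* = 580.
With the subsidy, sellers receive ps = pb + 33 for each unit, where pb is the price buyers pay.
Supply in terms of pb becomes qs = -180 + 5(pb + 33) = -15 + 5pb. Setting this equal to demand: 656 - 0.5pb = -15 + 5pb, so pb = 122.
Sellers receive ps = 122 + 33 = 155; q' = 656 − 0.5·122 = 595.
Government outlay = subsidy × quantity = 33 × 595 = 19635.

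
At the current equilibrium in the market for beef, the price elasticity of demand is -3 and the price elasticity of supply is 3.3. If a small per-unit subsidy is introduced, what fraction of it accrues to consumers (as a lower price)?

For a small subsidy around the equilibrium, the benefit split depends on the relative slopes, which at a point are proportional to the elasticities.
Buyer share = εs/(εs + |εd|) = 3.3/(3.3 + 3) = 11/21; seller share = |εd|/(εs + |εd|) = 10/21.

Consumer share = 11/21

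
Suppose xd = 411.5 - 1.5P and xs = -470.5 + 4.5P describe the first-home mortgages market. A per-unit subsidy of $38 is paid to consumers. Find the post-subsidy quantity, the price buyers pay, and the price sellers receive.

x' = 233.75; buyers pay $118.5; sellers receive $156.5

Pre-subsidy: 411.5 - 1.5P = -470.5 + 4.5P gives P* = 147, x* = 191.
With the rebate, buyers effectively pay Pb = Ps − 38, where Ps is the price sellers receive.
Demand in terms of Ps becomes xd = 411.5 − 1.5(Ps − 38) = 468.5 - 1.5Ps. Setting this equal to supply: 468.5 - 1.5Ps = -470.5 + 4.5Ps, so Ps = 156.5.
Buyers pay Pb = 156.5 − 38 = 118.5; x' = -470.5 + 4.5·156.5 = 233.75.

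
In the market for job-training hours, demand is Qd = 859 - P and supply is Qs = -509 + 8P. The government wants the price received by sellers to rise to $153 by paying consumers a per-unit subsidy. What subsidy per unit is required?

At a seller price of 153, quantity supplied is -509 + 8·153 = 715.
Buyers absorb 715 only when they pay Pb with 859 − 1·Pb = 715, i.e. Pb = 144.
s = Ps − Pb = 153 − 144 = 9.

Required subsidy s = $9 per unit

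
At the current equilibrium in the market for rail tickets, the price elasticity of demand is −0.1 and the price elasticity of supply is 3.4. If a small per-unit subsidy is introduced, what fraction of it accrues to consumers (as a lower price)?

For a small subsidy around the equilibrium, the benefit split depends on the relative slopes, which at a point are proportional to the elasticities.
Buyer share = εs/(εs + |εd|) = 3.4/(3.4 + 0.1) = 34/35; seller share = |εd|/(εs + |εd|) = 1/35.

Consumer share = 34/35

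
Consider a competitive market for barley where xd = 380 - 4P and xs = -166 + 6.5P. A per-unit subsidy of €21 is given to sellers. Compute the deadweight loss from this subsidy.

Pre-subsidy: 380 - 4P = -166 + 6.5P gives P* = 52, x* = 172.
With the subsidy, sellers receive Ps = Pb + 21 for each unit, where Pb is the price buyers pay.
Supply in terms of Pb becomes xs = -166 + 6.5(Pb + 21) = -29.5 + 6.5Pb. Setting this equal to demand: 380 - 4Pb = -29.5 + 6.5Pb, so Pb = 39.
Sellers receive Ps = 39 + 21 = 60; x' = 380 − 4·39 = 224.
The subsidy expands output by 224 − 172 = 52 past the efficient level; on those units the gap between marginal cost and willingness to pay runs from 0 up to 21.
DWL = ½ × 21 × 52 = 546.

Deadweight loss = €546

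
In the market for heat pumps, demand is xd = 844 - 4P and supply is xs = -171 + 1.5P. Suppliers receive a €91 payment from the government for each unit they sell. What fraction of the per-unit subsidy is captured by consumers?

Consumer share = 3/11

Pre-subsidy: 844 - 4P = -171 + 1.5P gives P* = 2030/11, x* = 1164/11.
With the subsidy, sellers receive Ps = Pb + 91 for each unit, where Pb is the price buyers pay.
Supply in terms of Pb becomes xs = -171 + 1.5(Pb + 91) = -34.5 + 1.5Pb. Setting this equal to demand: 844 - 4Pb = -34.5 + 1.5Pb, so Pb = 1757/11.
Sellers receive Ps = 1757/11 + 91 = 2758/11; x' = 844 − 4·(1757/11) = 2256/11.
Buyers' price falls by P* − Pb = 2030/11 − 1757/11 = 273/11; sellers' price rises by Ps − P* = 2758/11 − 2030/11 = 728/11.
So consumers capture (273/11)/91 = 3/11 of each unit of subsidy.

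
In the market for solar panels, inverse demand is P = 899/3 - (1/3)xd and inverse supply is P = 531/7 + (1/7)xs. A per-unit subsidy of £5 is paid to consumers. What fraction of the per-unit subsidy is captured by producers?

Producer share = 0.3

Pre-subsidy: 899/3 - (1/3)x = 531/7 + (1/7)x gives x* = 470 and P* = 143.
With the rebate, buyers effectively pay Pb = Ps − 5, where Ps is the price sellers receive.
On the curves, Pb = 899/3 - (1/3)x and Ps = 531/7 + (1/7)x; the wedge Ps − Pb = 5 gives 531/7 + (1/7)x − (899/3 - (1/3)x) = 5, so x' = 480.5.
Then Pb = 899/3 − (1/3)·480.5 = 139.5 and Ps = 531/7 + (1/7)·480.5 = 144.5.
Buyers' price falls by P* − Pb = 143 − 139.5 = 3.5; sellers' price rises by Ps − P* = 144.5 − 143 = 1.5.
So producers capture 1.5/5 = 0.3 of each unit of subsidy.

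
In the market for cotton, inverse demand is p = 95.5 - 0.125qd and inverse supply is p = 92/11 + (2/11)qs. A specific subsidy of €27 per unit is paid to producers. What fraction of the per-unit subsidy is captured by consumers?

Pre-subsidy: 95.5 - 0.125q = 92/11 + (2/11)q gives q* = 284 and p* = 60.
With the subsidy, sellers receive ps = pb + 27 for each unit, where pb is the price buyers pay.
On the curves, pb = 95.5 - 0.125q and ps = 92/11 + (2/11)q; the wedge ps − pb = 27 gives 92/11 + (2/11)q − (95.5 - 0.125q) = 27, so q' = 372.
Then pb = 95.5 − 0.125·372 = 49 and ps = 92/11 + (2/11)·372 = 76.
Buyers' price falls by p* − pb = 60 − 49 = 11; sellers' price rises by ps − p* = 76 − 60 = 16.
So consumers capture 11/27 = 11/27 of each unit of subsidy.

Consumer share = 11/27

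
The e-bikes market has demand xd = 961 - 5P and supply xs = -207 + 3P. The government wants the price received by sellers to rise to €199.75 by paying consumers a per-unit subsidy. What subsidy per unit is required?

Required subsidy s = €86 per unit

At a seller price of 199.75, quantity supplied is -207 + 3·199.75 = 392.25.
Buyers absorb 392.25 only when they pay Pb with 961 − 5·Pb = 392.25, i.e. Pb = 113.75.
s = Ps − Pb = 199.75 − 113.75 = 86.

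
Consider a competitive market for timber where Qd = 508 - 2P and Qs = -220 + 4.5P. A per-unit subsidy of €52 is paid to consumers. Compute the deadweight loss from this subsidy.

Deadweight loss = €1872

Pre-subsidy: 508 - 2P = -220 + 4.5P gives P* = 112, Q* = 284.
With the rebate, buyers effectively pay Pb = Ps − 52, where Ps is the price sellers receive.
Demand in terms of Ps becomes Qd = 508 − 2(Ps − 52) = 612 - 2Ps. Setting this equal to supply: 612 - 2Ps = -220 + 4.5Ps, so Ps = 128.
Buyers pay Pb = 128 − 52 = 76; Q' = -220 + 4.5·128 = 356.
The subsidy expands output by 356 − 284 = 72 past the efficient level; on those units the gap between marginal cost and willingness to pay runs from 0 up to 52.
DWL = ½ × 52 × 72 = 1872.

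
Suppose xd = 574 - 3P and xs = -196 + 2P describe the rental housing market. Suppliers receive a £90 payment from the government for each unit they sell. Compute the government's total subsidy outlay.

Pre-subsidy: 574 - 3P = -196 + 2P gives P* = 154, x* = 112.
With the subsidy, sellers receive Ps = Pb + 90 for each unit, where Pb is the price buyers pay.
Supply in terms of Pb becomes xs = -196 + 2(Pb + 90) = -16 + 2Pb. Setting this equal to demand: 574 - 3Pb = -16 + 2Pb, so Pb = 118.
Sellers receive Ps = 118 + 90 = 208; x' = 574 − 3·118 = 220.
Government outlay = subsidy × quantity = 90 × 220 = 19800.

Government cost = £19800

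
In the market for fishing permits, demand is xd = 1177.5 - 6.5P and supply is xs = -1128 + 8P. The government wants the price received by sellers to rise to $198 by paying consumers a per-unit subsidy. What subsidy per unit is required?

At a seller price of 198, quantity supplied is -1128 + 8·198 = 456.
Buyers absorb 456 only when they pay Pb with 1177.5 − 6.5·Pb = 456, i.e. Pb = 111.
s = Ps − Pb = 198 − 111 = 87.

Required subsidy s = $87 per unit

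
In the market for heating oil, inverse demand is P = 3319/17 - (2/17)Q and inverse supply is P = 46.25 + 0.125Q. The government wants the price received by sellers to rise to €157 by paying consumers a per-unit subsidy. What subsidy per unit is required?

At a seller price of 157, quantity supplied is -370 + 8·157 = 886.
Buyers absorb 886 only when they pay Pb = 3319/17 − (2/17)·886 = 91.
s = Ps − Pb = 157 − 91 = 66.

Required subsidy s = €66 per unit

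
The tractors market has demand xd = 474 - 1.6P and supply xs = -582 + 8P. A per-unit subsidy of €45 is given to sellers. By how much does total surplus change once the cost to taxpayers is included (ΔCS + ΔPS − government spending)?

Net change in total surplus = -€1350

Pre-subsidy: 474 - 1.6P = -582 + 8P gives P* = 110, x* = 298.
With the subsidy, sellers receive Ps = Pb + 45 for each unit, where Pb is the price buyers pay.
Supply in terms of Pb becomes xs = -582 + 8(Pb + 45) = -222 + 8Pb. Setting this equal to demand: 474 - 1.6Pb = -222 + 8Pb, so Pb = 72.5.
Sellers receive Ps = 72.5 + 45 = 117.5; x' = 474 − 1.6·72.5 = 358.
ΔCS = ½(298 + 358)(110 − 72.5) = 12300; ΔPS = ½(298 + 358)(117.5 − 110) = 2460.
Government spending = 45 × 358 = 16110.
Net change = 12300 + 2460 − 16110 = -1350. The loss equals the DWL triangle ½·45·60.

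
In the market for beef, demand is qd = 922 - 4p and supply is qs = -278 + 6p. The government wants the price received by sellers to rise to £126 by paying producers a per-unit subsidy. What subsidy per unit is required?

At a seller price of 126, quantity supplied is -278 + 6·126 = 478.
Buyers absorb 478 only when they pay pb with 922 − 4·pb = 478, i.e. pb = 111.
s = ps − pb = 126 − 111 = 15.

Required subsidy s = £15 per unit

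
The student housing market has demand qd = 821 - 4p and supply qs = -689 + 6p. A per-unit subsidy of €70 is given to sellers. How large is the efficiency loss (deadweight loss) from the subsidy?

Deadweight loss = €5880

Pre-subsidy: 821 - 4p = -689 + 6p gives p* = 151, q* = 217.
With the subsidy, sellers receive ps = pb + 70 for each unit, where pb is the price buyers pay.
Supply in terms of pb becomes qs = -689 + 6(pb + 70) = -269 + 6pb. Setting this equal to demand: 821 - 4pb = -269 + 6pb, so pb = 109.
Sellers receive ps = 109 + 70 = 179; q' = 821 − 4·109 = 385.
The subsidy expands output by 385 − 217 = 168 past the efficient level; on those units the gap between marginal cost and willingness to pay runs from 0 up to 70.
DWL = ½ × 70 × 168 = 5880.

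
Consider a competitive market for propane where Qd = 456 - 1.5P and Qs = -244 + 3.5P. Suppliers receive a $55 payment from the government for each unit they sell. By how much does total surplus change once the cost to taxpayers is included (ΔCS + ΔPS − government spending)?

Pre-subsidy: 456 - 1.5P = -244 + 3.5P gives P* = 140, Q* = 246.
With the subsidy, sellers receive Ps = Pb + 55 for each unit, where Pb is the price buyers pay.
Supply in terms of Pb becomes Qs = -244 + 3.5(Pb + 55) = -51.5 + 3.5Pb. Setting this equal to demand: 456 - 1.5Pb = -51.5 + 3.5Pb, so Pb = 101.5.
Sellers receive Ps = 101.5 + 55 = 156.5; Q' = 456 − 1.5·101.5 = 303.75.
ΔCS = ½(246 + 303.75)(140 − 101.5) = 10582.6875; ΔPS = ½(246 + 303.75)(156.5 − 140) = 4535.4375.
Government spending = 55 × 303.75 = 16706.25.
Net change = 10582.6875 + 4535.4375 − 16706.25 = -1588.125. The loss equals the DWL triangle ½·55·57.75.

Net change in total surplus = -$1588.125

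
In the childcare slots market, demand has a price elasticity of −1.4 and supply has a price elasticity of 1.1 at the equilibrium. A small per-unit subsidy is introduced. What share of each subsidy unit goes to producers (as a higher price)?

Producer share = 0.56

For a small subsidy around the equilibrium, the benefit split depends on the relative slopes, which at a point are proportional to the elasticities.
Buyer share = εs/(εs + |εd|) = 1.1/(1.1 + 1.4) = 0.44; seller share = |εd|/(εs + |εd|) = 0.56.
So producers capture 0.56 of the subsidy.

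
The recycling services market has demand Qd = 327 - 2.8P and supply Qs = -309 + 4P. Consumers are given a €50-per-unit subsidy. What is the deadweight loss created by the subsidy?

Deadweight loss = 35000/17

Pre-subsidy: 327 - 2.8P = -309 + 4P gives P* = 1590/17, Q* = 1107/17.
With the rebate, buyers effectively pay Pb = Ps − 50, where Ps is the price sellers receive.
Demand in terms of Ps becomes Qd = 327 − 2.8(Ps − 50) = 467 - 2.8Ps. Setting this equal to supply: 467 - 2.8Ps = -309 + 4Ps, so Ps = 1940/17.
Buyers pay Pb = 1940/17 − 50 = 1090/17; Q' = -309 + 4·(1940/17) = 2507/17.
The subsidy expands output by 2507/17 − 1107/17 = 1400/17 past the efficient level; on those units the gap between marginal cost and willingness to pay runs from 0 up to 50.
DWL = ½ × 50 × 1400/17 = 35000/17.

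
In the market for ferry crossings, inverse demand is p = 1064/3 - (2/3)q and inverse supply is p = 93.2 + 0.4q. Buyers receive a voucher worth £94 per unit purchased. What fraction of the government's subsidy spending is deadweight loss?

Pre-subsidy: 1064/3 - (2/3)q = 93.2 + 0.4q gives q* = 245.125 and p* = 191.25.
With the rebate, buyers effectively pay pb = ps − 94, where ps is the price sellers receive.
On the curves, pb = 1064/3 - (2/3)q and ps = 93.2 + 0.4q; the wedge ps − pb = 94 gives 93.2 + 0.4q − (1064/3 - (2/3)q) = 94, so q' = 333.25.
Then pb = 1064/3 − (2/3)·333.25 = 132.5 and ps = 93.2 + 0.4·333.25 = 226.5.
ΔCS = ½(245.125 + 333.25)(191.25 − 132.5) = 16989.765625; ΔPS = ½(245.125 + 333.25)(226.5 − 191.25) = 10193.859375.
Government spending = 94 × 333.25 = 31325.5.
DWL = ½ × 94 × (333.25 − 245.125) = 4141.875; fraction = 4141.875 / 31325.5 = 705/5332.

DWL / government spending = 705/5332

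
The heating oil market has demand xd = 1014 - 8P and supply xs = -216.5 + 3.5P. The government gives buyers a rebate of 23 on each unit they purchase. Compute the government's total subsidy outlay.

Pre-subsidy: 1014 - 8P = -216.5 + 3.5P gives P* = 107, x* = 158.
With the rebate, buyers effectively pay Pb = Ps − 23, where Ps is the price sellers receive.
Demand in terms of Ps becomes xd = 1014 − 8(Ps − 23) = 1198 - 8Ps. Setting this equal to supply: 1198 - 8Ps = -216.5 + 3.5Ps, so Ps = 123.
Buyers pay Pb = 123 − 23 = 100; x' = -216.5 + 3.5·123 = 214.
Government outlay = subsidy × quantity = 23 × 214 = 4922.

Government cost = 4922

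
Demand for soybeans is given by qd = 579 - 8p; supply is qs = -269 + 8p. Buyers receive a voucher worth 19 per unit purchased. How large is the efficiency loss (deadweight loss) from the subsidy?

Deadweight loss = 722

Pre-subsidy: 579 - 8p = -269 + 8p gives p* = 53, q* = 155.
With the rebate, buyers effectively pay pb = ps − 19, where ps is the price sellers receive.
Demand in terms of ps becomes qd = 579 − 8(ps − 19) = 731 - 8ps. Setting this equal to supply: 731 - 8ps = -269 + 8ps, so ps = 62.5.
Buyers pay pb = 62.5 − 19 = 43.5; q' = -269 + 8·62.5 = 231.
The subsidy expands output by 231 − 155 = 76 past the efficient level; on those units the gap between marginal cost and willingness to pay runs from 0 up to 19.
DWL = ½ × 19 × 76 = 722.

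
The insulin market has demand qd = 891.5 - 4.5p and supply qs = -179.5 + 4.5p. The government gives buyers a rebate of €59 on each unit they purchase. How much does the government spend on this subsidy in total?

Pre-subsidy: 891.5 - 4.5p = -179.5 + 4.5p gives p* = 119, q* = 356.
With the rebate, buyers effectively pay pb = ps − 59, where ps is the price sellers receive.
Demand in terms of ps becomes qd = 891.5 − 4.5(ps − 59) = 1157 - 4.5ps. Setting this equal to supply: 1157 - 4.5ps = -179.5 + 4.5ps, so ps = 148.5.
Buyers pay pb = 148.5 − 59 = 89.5; q' = -179.5 + 4.5·148.5 = 488.75.
Government outlay = subsidy × quantity = 59 × 488.75 = 28836.25.

Government cost = €28836.25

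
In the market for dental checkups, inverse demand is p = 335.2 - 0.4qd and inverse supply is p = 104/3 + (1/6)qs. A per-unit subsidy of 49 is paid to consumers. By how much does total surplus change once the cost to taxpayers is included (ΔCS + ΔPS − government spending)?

Pre-subsidy: 335.2 - 0.4q = 104/3 + (1/6)q gives q* = 9016/17 and p* = 2092/17.
With the rebate, buyers effectively pay pb = ps − 49, where ps is the price sellers receive.
On the curves, pb = 335.2 - 0.4q and ps = 104/3 + (1/6)q; the wedge ps − pb = 49 gives 104/3 + (1/6)q − (335.2 - 0.4q) = 49, so q' = 10486/17.
Then pb = 335.2 − 0.4·(10486/17) = 1504/17 and ps = 104/3 + (1/6)·(10486/17) = 2337/17.
ΔCS = ½(9016/17 + 10486/17)(2092/17 − 1504/17) = 5733588/289; ΔPS = ½(9016/17 + 10486/17)(2337/17 − 2092/17) = 2388995/289.
Government spending = 49 × 10486/17 = 513814/17.
Net change = 5733588/289 + 2388995/289 − 513814/17 = -36015/17. The loss equals the DWL triangle ½·49·1470/17.

Net change in total surplus = -36015/17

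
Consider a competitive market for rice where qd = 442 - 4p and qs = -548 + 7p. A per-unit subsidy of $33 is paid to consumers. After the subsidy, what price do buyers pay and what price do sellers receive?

Pre-subsidy: 442 - 4p = -548 + 7p gives p* = 90, q* = 82.
With the rebate, buyers effectively pay pb = ps − 33, where ps is the price sellers receive.
Demand in terms of ps becomes qd = 442 − 4(ps − 33) = 574 - 4ps. Setting this equal to supply: 574 - 4ps = -548 + 7ps, so ps = 102.
Buyers pay pb = 102 − 33 = 69; q' = -548 + 7·102 = 166.

Buyers pay $69; sellers receive $102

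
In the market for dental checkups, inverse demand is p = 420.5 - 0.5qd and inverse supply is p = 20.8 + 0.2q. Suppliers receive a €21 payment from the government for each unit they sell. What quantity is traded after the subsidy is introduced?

q' = 601

Pre-subsidy: 420.5 - 0.5q = 20.8 + 0.2q gives q* = 571 and p* = 135.
With the subsidy, sellers receive ps = pb + 21 for each unit, where pb is the price buyers pay.
On the curves, pb = 420.5 - 0.5q and ps = 20.8 + 0.2q; the wedge ps − pb = 21 gives 20.8 + 0.2q − (420.5 - 0.5q) = 21, so q' = 601.
Then pb = 420.5 − 0.5·601 = 120 and ps = 20.8 + 0.2·601 = 141.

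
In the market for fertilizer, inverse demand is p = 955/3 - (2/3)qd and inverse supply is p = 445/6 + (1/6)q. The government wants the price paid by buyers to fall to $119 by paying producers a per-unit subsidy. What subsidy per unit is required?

At a buyer price of 119, quantity demanded is 477.5 − 1.5·119 = 299.
Sellers supply 299 only when they receive ps = 445/6 + (1/6)·299 = 124.
s = ps − pb = 124 − 119 = 5.

Required subsidy s = $5 per unit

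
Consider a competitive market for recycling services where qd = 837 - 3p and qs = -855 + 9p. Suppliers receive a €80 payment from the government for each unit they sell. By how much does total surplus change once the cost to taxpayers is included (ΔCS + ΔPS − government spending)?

Net change in total surplus = -€7200

Pre-subsidy: 837 - 3p = -855 + 9p gives p* = 141, q* = 414.
With the subsidy, sellers receive ps = pb + 80 for each unit, where pb is the price buyers pay.
Supply in terms of pb becomes qs = -855 + 9(pb + 80) = -135 + 9pb. Setting this equal to demand: 837 - 3pb = -135 + 9pb, so pb = 81.
Sellers receive ps = 81 + 80 = 161; q' = 837 − 3·81 = 594.
ΔCS = ½(414 + 594)(141 − 81) = 30240; ΔPS = ½(414 + 594)(161 − 141) = 10080.
Government spending = 80 × 594 = 47520.
Net change = 30240 + 10080 − 47520 = -7200. The loss equals the DWL triangle ½·80·180.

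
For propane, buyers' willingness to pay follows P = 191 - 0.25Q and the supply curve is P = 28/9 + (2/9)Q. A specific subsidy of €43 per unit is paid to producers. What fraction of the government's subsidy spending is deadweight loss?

Pre-subsidy: 191 - 0.25Q = 28/9 + (2/9)Q gives Q* = 6764/17 and P* = 1556/17.
With the subsidy, sellers receive Ps = Pb + 43 for each unit, where Pb is the price buyers pay.
On the curves, Pb = 191 - 0.25Q and Ps = 28/9 + (2/9)Q; the wedge Ps − Pb = 43 gives 28/9 + (2/9)Q − (191 - 0.25Q) = 43, so Q' = 8312/17.
Then Pb = 191 − 0.25·(8312/17) = 1169/17 and Ps = 28/9 + (2/9)·(8312/17) = 1900/17.
ΔCS = ½(6764/17 + 8312/17)(1556/17 − 1169/17) = 2917206/289; ΔPS = ½(6764/17 + 8312/17)(1900/17 − 1556/17) = 2593072/289.
Government spending = 43 × 8312/17 = 357416/17.
DWL = ½ × 43 × (8312/17 − 6764/17) = 33282/17; fraction = (33282/17) / (357416/17) = 387/4156.

DWL / government spending = 387/4156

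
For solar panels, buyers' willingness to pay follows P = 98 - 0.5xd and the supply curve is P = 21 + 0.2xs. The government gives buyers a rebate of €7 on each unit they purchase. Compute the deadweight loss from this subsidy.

Pre-subsidy: 98 - 0.5x = 21 + 0.2x gives x* = 110 and P* = 43.
With the rebate, buyers effectively pay Pb = Ps − 7, where Ps is the price sellers receive.
On the curves, Pb = 98 - 0.5x and Ps = 21 + 0.2x; the wedge Ps − Pb = 7 gives 21 + 0.2x − (98 - 0.5x) = 7, so x' = 120.
Then Pb = 98 − 0.5·120 = 38 and Ps = 21 + 0.2·120 = 45.
The subsidy expands output by 120 − 110 = 10 past the efficient level; on those units the gap between marginal cost and willingness to pay runs from 0 up to 7.
DWL = ½ × 7 × 10 = 35.

Deadweight loss = €35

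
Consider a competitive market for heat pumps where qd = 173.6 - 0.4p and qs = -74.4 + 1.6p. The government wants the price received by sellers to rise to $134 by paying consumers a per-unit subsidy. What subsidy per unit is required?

Required subsidy s = $50 per unit

At a seller price of 134, quantity supplied is -74.4 + 1.6·134 = 140.
Buyers absorb 140 only when they pay pb with 173.6 − 0.4·pb = 140, i.e. pb = 84.
s = ps − pb = 134 − 84 = 50.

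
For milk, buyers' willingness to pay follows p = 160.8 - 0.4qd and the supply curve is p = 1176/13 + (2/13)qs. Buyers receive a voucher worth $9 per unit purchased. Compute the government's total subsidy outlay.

Pre-subsidy: 160.8 - 0.4q = 1176/13 + (2/13)q gives q* = 127 and p* = 110.
With the rebate, buyers effectively pay pb = ps − 9, where ps is the price sellers receive.
On the curves, pb = 160.8 - 0.4q and ps = 1176/13 + (2/13)q; the wedge ps − pb = 9 gives 1176/13 + (2/13)q − (160.8 - 0.4q) = 9, so q' = 143.25.
Then pb = 160.8 − 0.4·143.25 = 103.5 and ps = 1176/13 + (2/13)·143.25 = 112.5.
Government outlay = subsidy × quantity = 9 × 143.25 = 1289.25.

Government cost = $1289.25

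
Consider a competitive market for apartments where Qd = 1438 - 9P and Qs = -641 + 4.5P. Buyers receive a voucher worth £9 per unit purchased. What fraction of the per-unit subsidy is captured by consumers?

Consumer share = 1/3

Pre-subsidy: 1438 - 9P = -641 + 4.5P gives P* = 154, Q* = 52.
With the rebate, buyers effectively pay Pb = Ps − 9, where Ps is the price sellers receive.
Demand in terms of Ps becomes Qd = 1438 − 9(Ps − 9) = 1519 - 9Ps. Setting this equal to supply: 1519 - 9Ps = -641 + 4.5Ps, so Ps = 160.
Buyers pay Pb = 160 − 9 = 151; Q' = -641 + 4.5·160 = 79.
Buyers' price falls by P* − Pb = 154 − 151 = 3; sellers' price rises by Ps − P* = 160 − 154 = 6.
So consumers capture 3/9 = 1/3 of each unit of subsidy.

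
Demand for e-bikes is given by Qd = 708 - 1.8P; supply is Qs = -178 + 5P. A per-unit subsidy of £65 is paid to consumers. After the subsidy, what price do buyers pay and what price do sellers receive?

Buyers pay £82.5; sellers receive £147.5

Pre-subsidy: 708 - 1.8P = -178 + 5P gives P* = 2215/17, Q* = 8049/17.
With the rebate, buyers effectively pay Pb = Ps − 65, where Ps is the price sellers receive.
Demand in terms of Ps becomes Qd = 708 − 1.8(Ps − 65) = 825 - 1.8Ps. Setting this equal to supply: 825 - 1.8Ps = -178 + 5Ps, so Ps = 147.5.
Buyers pay Pb = 147.5 − 65 = 82.5; Q' = -178 + 5·147.5 = 559.5.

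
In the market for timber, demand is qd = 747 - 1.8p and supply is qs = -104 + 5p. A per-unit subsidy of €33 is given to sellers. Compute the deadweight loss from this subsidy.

Deadweight loss = 49005/68

Pre-subsidy: 747 - 1.8p = -104 + 5p gives p* = 4255/34, q* = 17739/34.
With the subsidy, sellers receive ps = pb + 33 for each unit, where pb is the price buyers pay.
Supply in terms of pb becomes qs = -104 + 5(pb + 33) = 61 + 5pb. Setting this equal to demand: 747 - 1.8pb = 61 + 5pb, so pb = 1715/17.
Sellers receive ps = 1715/17 + 33 = 2276/17; q' = 747 − 1.8·(1715/17) = 9612/17.
The subsidy expands output by 9612/17 − 17739/34 = 1485/34 past the efficient level; on those units the gap between marginal cost and willingness to pay runs from 0 up to 33.
DWL = ½ × 33 × 1485/34 = 49005/68.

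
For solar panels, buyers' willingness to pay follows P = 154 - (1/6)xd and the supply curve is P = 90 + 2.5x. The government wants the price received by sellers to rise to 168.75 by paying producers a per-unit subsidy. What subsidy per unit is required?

At a seller price of 168.75, quantity supplied is -36 + 0.4·168.75 = 31.5.
Buyers absorb 31.5 only when they pay Pb = 154 − (1/6)·31.5 = 148.75.
s = Ps − Pb = 168.75 − 148.75 = 20.

Required subsidy s = 20 per unit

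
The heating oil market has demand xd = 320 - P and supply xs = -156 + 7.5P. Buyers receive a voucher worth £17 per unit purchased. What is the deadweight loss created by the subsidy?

Deadweight loss = £127.5

Pre-subsidy: 320 - P = -156 + 7.5P gives P* = 56, x* = 264.
With the rebate, buyers effectively pay Pb = Ps − 17, where Ps is the price sellers receive.
Demand in terms of Ps becomes xd = 320 − 1(Ps − 17) = 337 - Ps. Setting this equal to supply: 337 - Ps = -156 + 7.5Ps, so Ps = 58.
Buyers pay Pb = 58 − 17 = 41; x' = -156 + 7.5·58 = 279.
The subsidy expands output by 279 − 264 = 15 past the efficient level; on those units the gap between marginal cost and willingness to pay runs from 0 up to 17.
DWL = ½ × 17 × 15 = 127.5.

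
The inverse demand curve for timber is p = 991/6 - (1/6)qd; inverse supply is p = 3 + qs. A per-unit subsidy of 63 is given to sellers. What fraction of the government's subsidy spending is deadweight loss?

Pre-subsidy: 991/6 - (1/6)q = 3 + q gives q* = 139 and p* = 142.
With the subsidy, sellers receive ps = pb + 63 for each unit, where pb is the price buyers pay.
On the curves, pb = 991/6 - (1/6)q and ps = 3 + q; the wedge ps − pb = 63 gives 3 + q − (991/6 - (1/6)q) = 63, so q' = 193.
Then pb = 991/6 − (1/6)·193 = 133 and ps = 3 + 1·193 = 196.
ΔCS = ½(139 + 193)(142 − 133) = 1494; ΔPS = ½(139 + 193)(196 − 142) = 8964.
Government spending = 63 × 193 = 12159.
DWL = ½ × 63 × (193 − 139) = 1701; fraction = 1701 / 12159 = 27/193.

DWL / government spending = 27/193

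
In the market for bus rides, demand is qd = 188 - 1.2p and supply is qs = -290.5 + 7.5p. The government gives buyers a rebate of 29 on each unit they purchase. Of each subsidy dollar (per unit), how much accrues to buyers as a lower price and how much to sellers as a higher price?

Pre-subsidy: 188 - 1.2p = -290.5 + 7.5p gives p* = 55, q* = 122.
With the rebate, buyers effectively pay pb = ps − 29, where ps is the price sellers receive.
Demand in terms of ps becomes qd = 188 − 1.2(ps − 29) = 222.8 - 1.2ps. Setting this equal to supply: 222.8 - 1.2ps = -290.5 + 7.5ps, so ps = 59.
Buyers pay pb = 59 − 29 = 30; q' = -290.5 + 7.5·59 = 152.
Buyers' price falls by p* − pb = 55 − 30 = 25; sellers' price rises by ps − p* = 59 − 55 = 4.

Buyers gain 25 per unit; sellers gain 4 per unit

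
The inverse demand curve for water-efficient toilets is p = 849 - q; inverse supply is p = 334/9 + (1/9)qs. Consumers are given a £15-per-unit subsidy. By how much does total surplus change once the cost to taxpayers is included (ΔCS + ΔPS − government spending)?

Pre-subsidy: 849 - q = 334/9 + (1/9)q gives q* = 730.7 and p* = 118.3.
With the rebate, buyers effectively pay pb = ps − 15, where ps is the price sellers receive.
On the curves, pb = 849 - q and ps = 334/9 + (1/9)q; the wedge ps − pb = 15 gives 334/9 + (1/9)q − (849 - q) = 15, so q' = 744.2.
Then pb = 849 − 1·744.2 = 104.8 and ps = 334/9 + (1/9)·744.2 = 119.8.
ΔCS = ½(730.7 + 744.2)(118.3 − 104.8) = 9955.575; ΔPS = ½(730.7 + 744.2)(119.8 − 118.3) = 1106.175.
Government spending = 15 × 744.2 = 11163.
Net change = 9955.575 + 1106.175 − 11163 = -101.25. The loss equals the DWL triangle ½·15·13.5.

Net change in total surplus = -£101.25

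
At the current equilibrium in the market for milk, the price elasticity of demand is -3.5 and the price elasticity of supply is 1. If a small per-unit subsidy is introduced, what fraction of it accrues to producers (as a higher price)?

For a small subsidy around the equilibrium, the benefit split depends on the relative slopes, which at a point are proportional to the elasticities.
Buyer share = εs/(εs + |εd|) = 1/(1 + 3.5) = 2/9; seller share = |εd|/(εs + |εd|) = 7/9.
So producers capture 7/9 of the subsidy.

Producer share = 7/9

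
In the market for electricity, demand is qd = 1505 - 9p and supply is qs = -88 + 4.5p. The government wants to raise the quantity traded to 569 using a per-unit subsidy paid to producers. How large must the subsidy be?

At q = 569, invert demand for the buyer price: pb = (1505 − 569)/9 = 104; invert supply for the seller price: ps = (569 − (-88))/4.5 = 146.
The subsidy must fill the gap: s = ps − pb = 146 − 104 = 42.

Required subsidy s = 42 per unit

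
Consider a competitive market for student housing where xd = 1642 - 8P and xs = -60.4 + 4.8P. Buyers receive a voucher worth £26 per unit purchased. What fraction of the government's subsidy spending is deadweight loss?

Pre-subsidy: 1642 - 8P = -60.4 + 4.8P gives P* = 133, x* = 578.
With the rebate, buyers effectively pay Pb = Ps − 26, where Ps is the price sellers receive.
Demand in terms of Ps becomes xd = 1642 − 8(Ps − 26) = 1850 - 8Ps. Setting this equal to supply: 1850 - 8Ps = -60.4 + 4.8Ps, so Ps = 149.25.
Buyers pay Pb = 149.25 − 26 = 123.25; x' = -60.4 + 4.8·149.25 = 656.
ΔCS = ½(578 + 656)(133 − 123.25) = 6015.75; ΔPS = ½(578 + 656)(149.25 − 133) = 10026.25.
Government spending = 26 × 656 = 17056.
DWL = ½ × 26 × (656 − 578) = 1014; fraction = 1014 / 17056 = 39/656.

DWL / government spending = 39/656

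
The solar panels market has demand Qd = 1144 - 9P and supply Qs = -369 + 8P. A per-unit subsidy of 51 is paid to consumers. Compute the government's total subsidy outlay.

Government cost = 28509

Pre-subsidy: 1144 - 9P = -369 + 8P gives P* = 89, Q* = 343.
With the rebate, buyers effectively pay Pb = Ps − 51, where Ps is the price sellers receive.
Demand in terms of Ps becomes Qd = 1144 − 9(Ps − 51) = 1603 - 9Ps. Setting this equal to supply: 1603 - 9Ps = -369 + 8Ps, so Ps = 116.
Buyers pay Pb = 116 − 51 = 65; Q' = -369 + 8·116 = 559.
Government outlay = subsidy × quantity = 51 × 559 = 28509.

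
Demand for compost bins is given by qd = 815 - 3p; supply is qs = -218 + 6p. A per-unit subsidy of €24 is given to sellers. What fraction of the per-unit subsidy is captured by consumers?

Consumer share = 2/3

Pre-subsidy: 815 - 3p = -218 + 6p gives p* = 1033/9, q* = 1412/3.
With the subsidy, sellers receive ps = pb + 24 for each unit, where pb is the price buyers pay.
Supply in terms of pb becomes qs = -218 + 6(pb + 24) = -74 + 6pb. Setting this equal to demand: 815 - 3pb = -74 + 6pb, so pb = 889/9.
Sellers receive ps = 889/9 + 24 = 1105/9; q' = 815 − 3·(889/9) = 1556/3.
Buyers' price falls by p* − pb = 1033/9 − 889/9 = 16; sellers' price rises by ps − p* = 1105/9 − 1033/9 = 8.
So consumers capture 16/24 = 2/3 of each unit of subsidy.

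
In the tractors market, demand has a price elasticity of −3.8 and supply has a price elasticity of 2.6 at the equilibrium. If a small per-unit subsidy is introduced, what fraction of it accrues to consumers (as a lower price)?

For a small subsidy around the equilibrium, the benefit split depends on the relative slopes, which at a point are proportional to the elasticities.
Buyer share = εs/(εs + |εd|) = 2.6/(2.6 + 3.8) = 0.40625; seller share = |εd|/(εs + |εd|) = 0.59375.

Consumer share = 0.40625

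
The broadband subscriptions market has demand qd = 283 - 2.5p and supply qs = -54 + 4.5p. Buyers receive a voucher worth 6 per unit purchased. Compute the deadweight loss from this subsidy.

Pre-subsidy: 283 - 2.5p = -54 + 4.5p gives p* = 337/7, q* = 2277/14.
With the rebate, buyers effectively pay pb = ps − 6, where ps is the price sellers receive.
Demand in terms of ps becomes qd = 283 − 2.5(ps − 6) = 298 - 2.5ps. Setting this equal to supply: 298 - 2.5ps = -54 + 4.5ps, so ps = 352/7.
Buyers pay pb = 352/7 − 6 = 310/7; q' = -54 + 4.5·(352/7) = 1206/7.
The subsidy expands output by 1206/7 − 2277/14 = 135/14 past the efficient level; on those units the gap between marginal cost and willingness to pay runs from 0 up to 6.
DWL = ½ × 6 × 135/14 = 405/14.

Deadweight loss = 405/14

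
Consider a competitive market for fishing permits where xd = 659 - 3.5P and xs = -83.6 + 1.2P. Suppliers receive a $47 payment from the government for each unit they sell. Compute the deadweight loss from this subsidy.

Deadweight loss = $987

Pre-subsidy: 659 - 3.5P = -83.6 + 1.2P gives P* = 158, x* = 106.
With the subsidy, sellers receive Ps = Pb + 47 for each unit, where Pb is the price buyers pay.
Supply in terms of Pb becomes xs = -83.6 + 1.2(Pb + 47) = -27.2 + 1.2Pb. Setting this equal to demand: 659 - 3.5Pb = -27.2 + 1.2Pb, so Pb = 146.
Sellers receive Ps = 146 + 47 = 193; x' = 659 − 3.5·146 = 148.
The subsidy expands output by 148 − 106 = 42 past the efficient level; on those units the gap between marginal cost and willingness to pay runs from 0 up to 47.
DWL = ½ × 47 × 42 = 987.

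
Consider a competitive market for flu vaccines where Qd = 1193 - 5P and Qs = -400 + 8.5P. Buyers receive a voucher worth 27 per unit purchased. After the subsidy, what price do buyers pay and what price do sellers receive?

Pre-subsidy: 1193 - 5P = -400 + 8.5P gives P* = 118, Q* = 603.
With the rebate, buyers effectively pay Pb = Ps − 27, where Ps is the price sellers receive.
Demand in terms of Ps becomes Qd = 1193 − 5(Ps − 27) = 1328 - 5Ps. Setting this equal to supply: 1328 - 5Ps = -400 + 8.5Ps, so Ps = 128.
Buyers pay Pb = 128 − 27 = 101; Q' = -400 + 8.5·128 = 688.

Buyers pay 101; sellers receive 128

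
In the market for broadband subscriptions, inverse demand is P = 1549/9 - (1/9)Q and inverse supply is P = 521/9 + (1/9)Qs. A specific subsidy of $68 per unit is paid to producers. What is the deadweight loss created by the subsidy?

Pre-subsidy: 1549/9 - (1/9)Q = 521/9 + (1/9)Q gives Q* = 514 and P* = 115.
With the subsidy, sellers receive Ps = Pb + 68 for each unit, where Pb is the price buyers pay.
On the curves, Pb = 1549/9 - (1/9)Q and Ps = 521/9 + (1/9)Q; the wedge Ps − Pb = 68 gives 521/9 + (1/9)Q − (1549/9 - (1/9)Q) = 68, so Q' = 820.
Then Pb = 1549/9 − (1/9)·820 = 81 and Ps = 521/9 + (1/9)·820 = 149.
The subsidy expands output by 820 − 514 = 306 past the efficient level; on those units the gap between marginal cost and willingness to pay runs from 0 up to 68.
DWL = ½ × 68 × 306 = 10404.

Deadweight loss = $10404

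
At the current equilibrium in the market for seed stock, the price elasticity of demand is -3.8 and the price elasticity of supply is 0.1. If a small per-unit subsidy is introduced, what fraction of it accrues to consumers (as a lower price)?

For a small subsidy around the equilibrium, the benefit split depends on the relative slopes, which at a point are proportional to the elasticities.
Buyer share = εs/(εs + |εd|) = 0.1/(0.1 + 3.8) = 1/39; seller share = |εd|/(εs + |εd|) = 38/39.

Consumer share = 1/39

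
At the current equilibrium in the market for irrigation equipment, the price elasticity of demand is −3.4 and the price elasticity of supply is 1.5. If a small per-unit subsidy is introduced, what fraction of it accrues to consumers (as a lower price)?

Consumer share = 15/49

For a small subsidy around the equilibrium, the benefit split depends on the relative slopes, which at a point are proportional to the elasticities.
Buyer share = εs/(εs + |εd|) = 1.5/(1.5 + 3.4) = 15/49; seller share = |εd|/(εs + |εd|) = 34/49.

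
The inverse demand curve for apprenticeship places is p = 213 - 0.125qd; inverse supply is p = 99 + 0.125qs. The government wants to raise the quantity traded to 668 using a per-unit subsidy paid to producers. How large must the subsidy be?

Required subsidy s = 53 per unit

At q = 668, from the demand curve buyers pay pb = 213 − 0.125·668 = 129.5; from the supply curve sellers need ps = 99 + 0.125·668 = 182.5.
The subsidy must fill the gap: s = ps − pb = 182.5 − 129.5 = 53.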